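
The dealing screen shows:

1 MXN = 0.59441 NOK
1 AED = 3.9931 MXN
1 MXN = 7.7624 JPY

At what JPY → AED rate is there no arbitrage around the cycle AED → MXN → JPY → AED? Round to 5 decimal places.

0.03226

Known legs of the cycle: 3.9931 × 7.7624 = 30.99603944
For no arbitrage the full-cycle product must be 1, so the missing rate is 1 / 30.99603944 ≈ 0.0322622.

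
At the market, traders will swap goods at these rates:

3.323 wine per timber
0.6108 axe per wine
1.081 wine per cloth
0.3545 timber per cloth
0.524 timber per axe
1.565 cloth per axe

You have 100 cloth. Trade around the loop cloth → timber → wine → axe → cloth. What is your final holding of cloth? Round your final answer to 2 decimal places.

112.61

100 cloth × 0.3545 = 35.45 timber
35.45 timber × 3.323 = 117.80035 wine
117.80035 wine × 0.6108 = 71.95245378 axe
71.95245378 axe × 1.565 = 112.6055901657 cloth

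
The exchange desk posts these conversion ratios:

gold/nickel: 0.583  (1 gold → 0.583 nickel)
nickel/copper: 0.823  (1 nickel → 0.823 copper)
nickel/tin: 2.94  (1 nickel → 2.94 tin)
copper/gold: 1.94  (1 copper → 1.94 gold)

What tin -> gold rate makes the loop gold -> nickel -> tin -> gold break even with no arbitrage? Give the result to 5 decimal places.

0.58342

Known legs of the cycle: 0.583 × 2.94 = 1.71402
For no arbitrage the full-cycle product must be 1, so the missing rate is 1 / 1.71402 ≈ 0.5834238.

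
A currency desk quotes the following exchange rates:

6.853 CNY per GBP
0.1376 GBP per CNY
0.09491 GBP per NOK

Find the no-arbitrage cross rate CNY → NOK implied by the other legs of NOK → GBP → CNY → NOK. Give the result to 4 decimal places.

1.5375

Known legs of the cycle: 0.09491 × 6.853 = 0.65041823
For no arbitrage the full-cycle product must be 1, so the missing rate is 1 / 0.65041823 ≈ 1.537472.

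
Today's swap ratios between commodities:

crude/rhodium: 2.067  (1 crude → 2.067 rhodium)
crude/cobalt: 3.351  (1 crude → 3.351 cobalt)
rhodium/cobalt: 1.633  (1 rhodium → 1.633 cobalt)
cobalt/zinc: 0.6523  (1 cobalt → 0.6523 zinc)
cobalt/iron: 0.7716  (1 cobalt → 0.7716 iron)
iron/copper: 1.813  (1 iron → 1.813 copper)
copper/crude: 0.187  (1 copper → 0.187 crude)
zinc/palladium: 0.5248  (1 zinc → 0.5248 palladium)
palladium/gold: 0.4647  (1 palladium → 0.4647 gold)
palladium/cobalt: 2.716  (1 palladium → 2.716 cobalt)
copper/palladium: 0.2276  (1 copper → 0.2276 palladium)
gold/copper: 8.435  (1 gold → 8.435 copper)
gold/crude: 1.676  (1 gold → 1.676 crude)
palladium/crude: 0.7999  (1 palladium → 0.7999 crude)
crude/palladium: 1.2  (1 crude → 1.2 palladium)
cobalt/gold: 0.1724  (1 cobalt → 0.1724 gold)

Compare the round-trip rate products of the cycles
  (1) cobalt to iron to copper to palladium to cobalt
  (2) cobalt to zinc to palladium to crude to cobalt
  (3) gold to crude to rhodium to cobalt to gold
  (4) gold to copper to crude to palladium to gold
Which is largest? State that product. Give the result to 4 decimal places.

0.9753

(1) 0.7716 × 1.813 × 0.2276 × 2.716 = 0.86475
(2) 0.6523 × 0.5248 × 0.7999 × 3.351 = 0.91760
(3) 1.676 × 2.067 × 1.633 × 0.1724 = 0.97530
(4) 8.435 × 0.187 × 1.2 × 0.4647 = 0.87959
Highest is cycle (3) at 0.9753 (≤1, no arbitrage).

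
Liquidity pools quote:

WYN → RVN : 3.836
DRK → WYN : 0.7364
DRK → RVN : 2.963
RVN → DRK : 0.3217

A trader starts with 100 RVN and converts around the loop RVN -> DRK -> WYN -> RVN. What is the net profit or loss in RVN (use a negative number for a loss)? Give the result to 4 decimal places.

-9.1252

100 RVN × 0.3217 = 32.17 DRK
32.17 DRK × 0.7364 = 23.689988 WYN
23.689988 WYN × 3.836 = 90.874793968 RVN
Net change: 90.874793968 − 100 = -9.125206032 RVN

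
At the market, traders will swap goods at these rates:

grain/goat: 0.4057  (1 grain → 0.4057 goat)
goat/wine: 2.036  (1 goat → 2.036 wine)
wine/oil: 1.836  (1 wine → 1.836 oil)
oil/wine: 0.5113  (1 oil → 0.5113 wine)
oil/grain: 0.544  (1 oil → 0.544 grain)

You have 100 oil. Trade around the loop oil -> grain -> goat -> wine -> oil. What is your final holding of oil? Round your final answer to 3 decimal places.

100 oil × 0.544 = 54.4 grain
54.4 grain × 0.4057 = 22.07008 goat
22.07008 goat × 2.036 = 44.93468288 wine
44.93468288 wine × 1.836 = 82.50007776768 oil

82.500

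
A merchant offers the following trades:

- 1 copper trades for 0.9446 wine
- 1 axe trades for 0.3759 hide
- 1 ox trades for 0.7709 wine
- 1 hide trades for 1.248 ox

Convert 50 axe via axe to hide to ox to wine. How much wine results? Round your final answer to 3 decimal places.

18.082

50 axe × 0.3759 = 18.795 hide
18.795 hide × 1.248 = 23.45616 ox
23.45616 ox × 0.7709 = 18.082353744 wine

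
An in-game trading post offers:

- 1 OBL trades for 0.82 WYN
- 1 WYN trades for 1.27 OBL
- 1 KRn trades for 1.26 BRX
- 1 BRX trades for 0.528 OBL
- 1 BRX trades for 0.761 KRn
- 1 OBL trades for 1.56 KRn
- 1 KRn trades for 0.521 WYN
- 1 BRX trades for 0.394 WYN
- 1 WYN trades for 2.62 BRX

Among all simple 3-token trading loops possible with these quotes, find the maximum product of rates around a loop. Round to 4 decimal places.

BRX→OBL→WYN→BRX: 0.528 × 0.82 × 2.62 = 1.13436
BRX→KRn→WYN→BRX: 0.761 × 0.521 × 2.62 = 1.03878
BRX→OBL→KRn→BRX: 0.528 × 1.56 × 1.26 = 1.03784
KRn→WYN→OBL→KRn: 0.521 × 1.27 × 1.56 = 1.03221
Maximum is BRX→OBL→WYN→BRX at 1.1344; arbitrage exists.

1.1344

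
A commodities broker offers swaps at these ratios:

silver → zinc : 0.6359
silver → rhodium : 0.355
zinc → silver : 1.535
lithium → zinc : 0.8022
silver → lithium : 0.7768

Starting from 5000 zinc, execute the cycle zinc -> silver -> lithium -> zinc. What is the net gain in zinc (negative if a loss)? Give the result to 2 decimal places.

-217.33

5000 zinc × 1.535 = 7675 silver
7675 silver × 0.7768 = 5961.94 lithium
5961.94 lithium × 0.8022 = 4782.668268 zinc
Net change: 4782.668268 − 5000 = -217.331732 zinc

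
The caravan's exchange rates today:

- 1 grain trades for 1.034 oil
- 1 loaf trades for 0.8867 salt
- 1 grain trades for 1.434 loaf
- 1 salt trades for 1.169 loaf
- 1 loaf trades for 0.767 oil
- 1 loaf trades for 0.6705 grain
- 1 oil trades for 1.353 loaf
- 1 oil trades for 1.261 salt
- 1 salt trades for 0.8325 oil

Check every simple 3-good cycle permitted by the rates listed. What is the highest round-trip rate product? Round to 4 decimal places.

1.1306

loaf→oil→salt→loaf: 0.767 × 1.261 × 1.169 = 1.13064
loaf→salt→oil→loaf: 0.8867 × 0.8325 × 1.353 = 0.99875
loaf→grain→oil→loaf: 0.6705 × 1.034 × 1.353 = 0.93803
Maximum is loaf→oil→salt→loaf at 1.1306; arbitrage exists.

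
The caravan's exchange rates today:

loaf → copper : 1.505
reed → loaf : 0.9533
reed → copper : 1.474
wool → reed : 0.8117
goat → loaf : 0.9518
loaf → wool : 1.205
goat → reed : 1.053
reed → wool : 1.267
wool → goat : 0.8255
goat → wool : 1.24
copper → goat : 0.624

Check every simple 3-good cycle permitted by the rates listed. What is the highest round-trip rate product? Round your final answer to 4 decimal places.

1.1013

reed→wool→goat→reed: 1.267 × 0.8255 × 1.053 = 1.10134
copper→goat→reed→copper: 0.624 × 1.053 × 1.474 = 0.96852
wool→goat→loaf→wool: 0.8255 × 0.9518 × 1.205 = 0.94678
reed→loaf→wool→reed: 0.9533 × 1.205 × 0.8117 = 0.93242
copper→goat→loaf→copper: 0.624 × 0.9518 × 1.505 = 0.89385
Maximum is reed→wool→goat→reed at 1.1013; arbitrage exists.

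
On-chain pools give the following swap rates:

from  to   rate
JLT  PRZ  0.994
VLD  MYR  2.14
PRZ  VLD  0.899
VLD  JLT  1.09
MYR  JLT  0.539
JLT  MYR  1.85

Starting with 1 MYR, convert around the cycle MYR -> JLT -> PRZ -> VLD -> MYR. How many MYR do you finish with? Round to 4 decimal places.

1 MYR × 0.539 = 0.539 JLT
0.539 JLT × 0.994 = 0.535766 PRZ
0.535766 PRZ × 0.899 = 0.481653634 VLD
0.481653634 VLD × 2.14 = 1.03073877676 MYR

1.0307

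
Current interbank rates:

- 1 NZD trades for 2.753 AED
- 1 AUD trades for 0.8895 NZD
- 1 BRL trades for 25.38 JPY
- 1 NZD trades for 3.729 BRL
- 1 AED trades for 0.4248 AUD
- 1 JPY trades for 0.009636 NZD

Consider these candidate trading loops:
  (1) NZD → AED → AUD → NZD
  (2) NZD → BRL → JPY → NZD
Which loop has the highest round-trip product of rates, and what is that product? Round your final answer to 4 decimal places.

(1) 2.753 × 0.4248 × 0.8895 = 1.04025
(2) 3.729 × 25.38 × 0.009636 = 0.91197
Highest is cycle (1) at 1.0402 (>1, arbitrage).

1.0402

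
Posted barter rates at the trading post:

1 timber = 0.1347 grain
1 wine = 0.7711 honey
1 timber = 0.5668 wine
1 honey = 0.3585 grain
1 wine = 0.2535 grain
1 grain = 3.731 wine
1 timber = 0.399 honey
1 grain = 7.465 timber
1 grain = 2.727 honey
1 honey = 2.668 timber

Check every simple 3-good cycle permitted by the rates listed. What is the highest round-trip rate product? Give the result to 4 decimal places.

timber→wine→honey→timber: 0.5668 × 0.7711 × 2.668 = 1.16607
timber→wine→grain→timber: 0.5668 × 0.2535 × 7.465 = 1.07260
timber→honey→grain→timber: 0.399 × 0.3585 × 7.465 = 1.06780
grain→wine→honey→grain: 3.731 × 0.7711 × 0.3585 = 1.03140
timber→grain→honey→timber: 0.1347 × 2.727 × 2.668 = 0.98003
Maximum is timber→wine→honey→timber at 1.1661; arbitrage exists.

1.1661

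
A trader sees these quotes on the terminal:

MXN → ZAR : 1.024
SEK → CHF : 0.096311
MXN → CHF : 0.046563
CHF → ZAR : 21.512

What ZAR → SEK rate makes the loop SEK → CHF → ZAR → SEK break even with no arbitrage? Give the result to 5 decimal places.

0.48266

Known legs of the cycle: 0.096311 × 21.512 = 2.071842232
For no arbitrage the full-cycle product must be 1, so the missing rate is 1 / 2.071842232 ≈ 0.4826622.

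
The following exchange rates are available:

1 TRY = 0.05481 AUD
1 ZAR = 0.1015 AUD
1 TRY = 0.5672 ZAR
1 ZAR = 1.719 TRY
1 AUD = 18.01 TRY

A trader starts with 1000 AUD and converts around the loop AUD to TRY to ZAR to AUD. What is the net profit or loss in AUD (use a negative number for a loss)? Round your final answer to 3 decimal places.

1000 AUD × 18.01 = 18010 TRY
18010 TRY × 0.5672 = 10215.272 ZAR
10215.272 ZAR × 0.1015 = 1036.850108 AUD
Net change: 1036.850108 − 1000 = 36.850108 AUD

36.850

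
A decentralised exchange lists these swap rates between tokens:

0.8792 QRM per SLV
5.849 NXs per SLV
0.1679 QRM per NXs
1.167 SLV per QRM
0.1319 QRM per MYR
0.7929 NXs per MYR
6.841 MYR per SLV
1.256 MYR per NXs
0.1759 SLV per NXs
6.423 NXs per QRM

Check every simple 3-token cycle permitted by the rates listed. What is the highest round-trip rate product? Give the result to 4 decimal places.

1.1460

SLV→NXs→QRM→SLV: 5.849 × 0.1679 × 1.167 = 1.14605
QRM→NXs→MYR→QRM: 6.423 × 1.256 × 0.1319 = 1.06408
SLV→MYR→QRM→SLV: 6.841 × 0.1319 × 1.167 = 1.05302
SLV→QRM→NXs→SLV: 0.8792 × 6.423 × 0.1759 = 0.99333
SLV→MYR→NXs→SLV: 6.841 × 0.7929 × 0.1759 = 0.95412
Maximum is SLV→NXs→QRM→SLV at 1.1460; arbitrage exists.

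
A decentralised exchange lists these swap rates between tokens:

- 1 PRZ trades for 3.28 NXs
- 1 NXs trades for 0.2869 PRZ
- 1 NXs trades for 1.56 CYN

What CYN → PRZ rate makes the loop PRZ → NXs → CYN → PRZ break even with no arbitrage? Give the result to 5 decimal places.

0.19543

Known legs of the cycle: 3.28 × 1.56 = 5.1168
For no arbitrage the full-cycle product must be 1, so the missing rate is 1 / 5.1168 ≈ 0.1954346.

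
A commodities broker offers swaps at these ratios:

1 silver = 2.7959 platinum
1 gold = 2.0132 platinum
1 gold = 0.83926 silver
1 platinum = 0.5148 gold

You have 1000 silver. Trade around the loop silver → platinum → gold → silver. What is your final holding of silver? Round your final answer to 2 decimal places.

1207.97

1000 silver × 2.7959 = 2795.9 platinum
2795.9 platinum × 0.5148 = 1439.32932 gold
1439.32932 gold × 0.83926 = 1207.9715251032 silver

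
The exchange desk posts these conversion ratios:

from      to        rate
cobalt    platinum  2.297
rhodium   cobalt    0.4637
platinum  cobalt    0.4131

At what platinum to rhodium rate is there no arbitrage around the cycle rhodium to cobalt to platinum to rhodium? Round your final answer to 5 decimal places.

Known legs of the cycle: 0.4637 × 2.297 = 1.0651189
For no arbitrage the full-cycle product must be 1, so the missing rate is 1 / 1.0651189 ≈ 0.9388623.

0.93886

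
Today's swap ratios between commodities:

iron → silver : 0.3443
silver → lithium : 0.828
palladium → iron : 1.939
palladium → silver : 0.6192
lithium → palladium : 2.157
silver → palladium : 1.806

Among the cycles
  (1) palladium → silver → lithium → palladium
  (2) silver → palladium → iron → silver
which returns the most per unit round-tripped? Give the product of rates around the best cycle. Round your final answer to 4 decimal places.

(1) 0.6192 × 0.828 × 2.157 = 1.10589
(2) 1.806 × 1.939 × 0.3443 = 1.20568
Highest is cycle (2) at 1.2057 (>1, arbitrage).

1.2057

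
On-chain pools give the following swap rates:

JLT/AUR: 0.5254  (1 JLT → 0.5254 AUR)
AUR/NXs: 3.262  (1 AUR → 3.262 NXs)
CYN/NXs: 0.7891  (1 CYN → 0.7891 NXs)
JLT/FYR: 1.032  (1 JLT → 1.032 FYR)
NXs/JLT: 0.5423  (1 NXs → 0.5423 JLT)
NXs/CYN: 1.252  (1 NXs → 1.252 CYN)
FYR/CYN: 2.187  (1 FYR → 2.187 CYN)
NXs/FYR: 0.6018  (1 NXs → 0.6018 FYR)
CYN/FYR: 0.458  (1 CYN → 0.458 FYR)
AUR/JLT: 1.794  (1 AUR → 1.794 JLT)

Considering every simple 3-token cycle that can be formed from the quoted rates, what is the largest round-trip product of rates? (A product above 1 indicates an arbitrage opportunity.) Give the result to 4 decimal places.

FYR→CYN→NXs→FYR: 2.187 × 0.7891 × 0.6018 = 1.03856
NXs→JLT→AUR→NXs: 0.5423 × 0.5254 × 3.262 = 0.92942
Maximum is FYR→CYN→NXs→FYR at 1.0386; arbitrage exists.

1.0386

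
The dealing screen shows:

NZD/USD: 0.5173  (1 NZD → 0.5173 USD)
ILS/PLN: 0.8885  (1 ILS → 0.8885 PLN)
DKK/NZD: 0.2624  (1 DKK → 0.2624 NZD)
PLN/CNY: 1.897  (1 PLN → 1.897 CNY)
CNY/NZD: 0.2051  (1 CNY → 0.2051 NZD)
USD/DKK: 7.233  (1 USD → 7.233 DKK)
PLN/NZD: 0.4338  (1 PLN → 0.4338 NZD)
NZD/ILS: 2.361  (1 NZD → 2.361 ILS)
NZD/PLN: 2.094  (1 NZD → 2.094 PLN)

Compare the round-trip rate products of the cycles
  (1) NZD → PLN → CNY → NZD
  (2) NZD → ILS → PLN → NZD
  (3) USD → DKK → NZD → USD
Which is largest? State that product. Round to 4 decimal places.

0.9818

(1) 2.094 × 1.897 × 0.2051 = 0.81472
(2) 2.361 × 0.8885 × 0.4338 = 0.91000
(3) 7.233 × 0.2624 × 0.5173 = 0.98180
Highest is cycle (3) at 0.9818 (≤1, no arbitrage).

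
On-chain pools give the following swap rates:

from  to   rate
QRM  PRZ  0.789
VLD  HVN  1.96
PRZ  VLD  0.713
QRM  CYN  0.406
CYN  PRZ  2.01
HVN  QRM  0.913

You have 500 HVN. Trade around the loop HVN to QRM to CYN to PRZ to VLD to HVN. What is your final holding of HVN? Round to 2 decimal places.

520.61

500 HVN × 0.913 = 456.5 QRM
456.5 QRM × 0.406 = 185.339 CYN
185.339 CYN × 2.01 = 372.53139 PRZ
372.53139 PRZ × 0.713 = 265.61488107 VLD
265.61488107 VLD × 1.96 = 520.6051668972 HVN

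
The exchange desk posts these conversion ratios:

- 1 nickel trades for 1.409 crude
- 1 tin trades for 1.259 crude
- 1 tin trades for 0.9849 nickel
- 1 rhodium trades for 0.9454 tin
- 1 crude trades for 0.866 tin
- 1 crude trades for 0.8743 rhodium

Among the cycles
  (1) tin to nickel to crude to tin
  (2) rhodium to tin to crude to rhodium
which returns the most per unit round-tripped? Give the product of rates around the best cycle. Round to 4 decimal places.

1.2018

(1) 0.9849 × 1.409 × 0.866 = 1.20177
(2) 0.9454 × 1.259 × 0.8743 = 1.04064
Highest is cycle (1) at 1.2018 (>1, arbitrage).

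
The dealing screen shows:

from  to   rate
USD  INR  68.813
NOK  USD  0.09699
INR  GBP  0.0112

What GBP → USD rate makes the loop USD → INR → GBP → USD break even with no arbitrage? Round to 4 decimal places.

1.2975

Known legs of the cycle: 68.813 × 0.0112 = 0.7707056
For no arbitrage the full-cycle product must be 1, so the missing rate is 1 / 0.7707056 ≈ 1.297512.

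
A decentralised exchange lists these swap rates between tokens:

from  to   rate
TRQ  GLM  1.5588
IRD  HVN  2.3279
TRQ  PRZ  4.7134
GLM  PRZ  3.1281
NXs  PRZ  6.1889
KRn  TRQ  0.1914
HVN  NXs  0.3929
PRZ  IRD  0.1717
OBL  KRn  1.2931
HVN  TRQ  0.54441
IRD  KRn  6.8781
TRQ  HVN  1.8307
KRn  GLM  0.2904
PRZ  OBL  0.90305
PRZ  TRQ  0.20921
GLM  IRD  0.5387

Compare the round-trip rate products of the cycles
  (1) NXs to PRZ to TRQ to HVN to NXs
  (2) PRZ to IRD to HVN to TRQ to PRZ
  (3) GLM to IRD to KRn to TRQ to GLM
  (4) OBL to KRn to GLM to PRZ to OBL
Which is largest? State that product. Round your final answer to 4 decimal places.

1.1055

(1) 6.1889 × 0.20921 × 1.8307 × 0.3929 = 0.93131
(2) 0.1717 × 2.3279 × 0.54441 × 4.7134 = 1.02564
(3) 0.5387 × 6.8781 × 0.1914 × 1.5588 = 1.10547
(4) 1.2931 × 0.2904 × 3.1281 × 0.90305 = 1.06077
Highest is cycle (3) at 1.1055 (>1, arbitrage).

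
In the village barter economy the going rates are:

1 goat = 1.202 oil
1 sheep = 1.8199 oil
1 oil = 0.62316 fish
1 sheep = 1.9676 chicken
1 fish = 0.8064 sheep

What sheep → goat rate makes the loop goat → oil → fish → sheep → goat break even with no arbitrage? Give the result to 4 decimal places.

Known legs of the cycle: 1.202 × 0.62316 × 0.8064 = 0.604024501248
For no arbitrage the full-cycle product must be 1, so the missing rate is 1 / 0.604024501248 ≈ 1.655562.

1.6556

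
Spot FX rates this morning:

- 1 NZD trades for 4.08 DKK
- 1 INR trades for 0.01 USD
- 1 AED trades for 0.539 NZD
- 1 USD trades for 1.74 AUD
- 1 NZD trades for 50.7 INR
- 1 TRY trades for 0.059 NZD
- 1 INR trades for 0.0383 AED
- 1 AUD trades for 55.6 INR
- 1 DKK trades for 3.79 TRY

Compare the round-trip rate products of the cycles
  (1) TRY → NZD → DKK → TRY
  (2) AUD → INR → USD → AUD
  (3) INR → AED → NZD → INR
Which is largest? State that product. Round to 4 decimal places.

(1) 0.059 × 4.08 × 3.79 = 0.91233
(2) 55.6 × 0.01 × 1.74 = 0.96744
(3) 0.0383 × 0.539 × 50.7 = 1.04664
Highest is cycle (3) at 1.0466 (>1, arbitrage).

1.0466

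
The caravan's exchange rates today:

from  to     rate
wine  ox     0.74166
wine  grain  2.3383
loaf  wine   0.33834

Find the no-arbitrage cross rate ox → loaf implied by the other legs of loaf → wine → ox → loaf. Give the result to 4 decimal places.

Known legs of the cycle: 0.33834 × 0.74166 = 0.2509332444
For no arbitrage the full-cycle product must be 1, so the missing rate is 1 / 0.2509332444 ≈ 3.985124.

3.9851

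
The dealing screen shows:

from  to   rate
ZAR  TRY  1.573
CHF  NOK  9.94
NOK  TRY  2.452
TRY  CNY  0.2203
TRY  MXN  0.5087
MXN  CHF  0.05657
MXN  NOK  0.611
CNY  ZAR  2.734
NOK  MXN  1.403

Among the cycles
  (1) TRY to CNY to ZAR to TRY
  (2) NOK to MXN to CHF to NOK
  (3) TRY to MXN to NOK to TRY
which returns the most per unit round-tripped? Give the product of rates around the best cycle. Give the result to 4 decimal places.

0.9474

(1) 0.2203 × 2.734 × 1.573 = 0.94742
(2) 1.403 × 0.05657 × 9.94 = 0.78892
(3) 0.5087 × 0.611 × 2.452 = 0.76212
Highest is cycle (1) at 0.9474 (≤1, no arbitrage).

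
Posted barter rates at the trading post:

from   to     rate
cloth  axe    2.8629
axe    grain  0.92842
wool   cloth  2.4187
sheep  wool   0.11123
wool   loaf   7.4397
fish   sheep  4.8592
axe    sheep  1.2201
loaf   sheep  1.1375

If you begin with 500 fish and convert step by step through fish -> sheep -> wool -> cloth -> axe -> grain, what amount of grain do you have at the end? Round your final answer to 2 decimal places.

500 fish × 4.8592 = 2429.6 sheep
2429.6 sheep × 0.11123 = 270.244408 wool
270.244408 wool × 2.4187 = 653.6401496296 cloth
653.6401496296 cloth × 2.8629 = 1871.30638437458184 axe
1871.30638437458184 axe × 0.92842 = 1737.3582733810492718928 grain

1737.36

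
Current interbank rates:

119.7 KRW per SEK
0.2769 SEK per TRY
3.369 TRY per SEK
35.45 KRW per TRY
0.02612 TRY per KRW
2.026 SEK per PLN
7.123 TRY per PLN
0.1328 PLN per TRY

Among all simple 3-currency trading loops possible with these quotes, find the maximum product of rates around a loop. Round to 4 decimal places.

PLN→SEK→TRY→PLN: 2.026 × 3.369 × 0.1328 = 0.90644
TRY→SEK→KRW→TRY: 0.2769 × 119.7 × 0.02612 = 0.86575
Maximum is PLN→SEK→TRY→PLN at 0.9064; no arbitrage — every cycle loses value.

0.9064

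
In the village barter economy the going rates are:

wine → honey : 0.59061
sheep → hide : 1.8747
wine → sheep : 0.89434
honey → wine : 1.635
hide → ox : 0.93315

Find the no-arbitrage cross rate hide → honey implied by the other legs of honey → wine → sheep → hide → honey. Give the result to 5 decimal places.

0.36479

Known legs of the cycle: 1.635 × 0.89434 × 1.8747 = 2.74127238873
For no arbitrage the full-cycle product must be 1, so the missing rate is 1 / 2.74127238873 ≈ 0.3647941.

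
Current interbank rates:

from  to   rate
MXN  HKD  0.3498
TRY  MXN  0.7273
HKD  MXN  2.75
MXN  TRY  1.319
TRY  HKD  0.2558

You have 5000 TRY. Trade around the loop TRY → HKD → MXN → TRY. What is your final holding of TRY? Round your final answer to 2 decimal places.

4639.25

5000 TRY × 0.2558 = 1279 HKD
1279 HKD × 2.75 = 3517.25 MXN
3517.25 MXN × 1.319 = 4639.25275 TRY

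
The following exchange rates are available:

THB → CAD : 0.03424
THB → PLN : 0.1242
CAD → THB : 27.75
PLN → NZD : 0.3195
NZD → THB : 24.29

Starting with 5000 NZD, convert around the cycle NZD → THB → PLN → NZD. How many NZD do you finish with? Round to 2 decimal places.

5000 NZD × 24.29 = 121450 THB
121450 THB × 0.1242 = 15084.09 PLN
15084.09 PLN × 0.3195 = 4819.366755 NZD

4819.37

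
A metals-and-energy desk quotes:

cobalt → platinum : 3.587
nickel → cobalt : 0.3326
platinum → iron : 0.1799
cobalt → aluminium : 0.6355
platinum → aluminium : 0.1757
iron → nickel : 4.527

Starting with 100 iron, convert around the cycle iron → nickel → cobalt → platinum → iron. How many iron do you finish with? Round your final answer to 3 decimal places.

97.162

100 iron × 4.527 = 452.7 nickel
452.7 nickel × 0.3326 = 150.56802 cobalt
150.56802 cobalt × 3.587 = 540.08748774 platinum
540.08748774 platinum × 0.1799 = 97.161739044426 iron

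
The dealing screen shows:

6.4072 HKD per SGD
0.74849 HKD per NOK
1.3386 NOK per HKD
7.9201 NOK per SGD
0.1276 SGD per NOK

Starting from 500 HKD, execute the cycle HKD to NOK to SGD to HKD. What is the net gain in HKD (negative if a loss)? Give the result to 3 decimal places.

500 HKD × 1.3386 = 669.3 NOK
669.3 NOK × 0.1276 = 85.40268 SGD
85.40268 SGD × 6.4072 = 547.192051296 HKD
Net change: 547.192051296 − 500 = 47.192051296 HKD

47.192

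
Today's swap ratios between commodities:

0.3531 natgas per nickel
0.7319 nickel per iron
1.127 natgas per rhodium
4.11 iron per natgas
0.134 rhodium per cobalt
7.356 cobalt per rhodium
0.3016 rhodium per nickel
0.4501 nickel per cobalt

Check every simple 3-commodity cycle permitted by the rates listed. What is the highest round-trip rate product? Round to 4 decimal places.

nickel→natgas→iron→nickel: 0.3531 × 4.11 × 0.7319 = 1.06216
nickel→rhodium→cobalt→nickel: 0.3016 × 7.356 × 0.4501 = 0.99858
Maximum is nickel→natgas→iron→nickel at 1.0622; arbitrage exists.

1.0622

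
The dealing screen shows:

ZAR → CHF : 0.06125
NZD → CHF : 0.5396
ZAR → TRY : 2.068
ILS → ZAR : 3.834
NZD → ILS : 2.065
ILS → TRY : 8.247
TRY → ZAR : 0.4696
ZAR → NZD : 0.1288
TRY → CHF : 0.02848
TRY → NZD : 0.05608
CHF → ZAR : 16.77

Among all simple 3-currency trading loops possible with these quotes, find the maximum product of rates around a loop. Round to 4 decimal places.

CHF→ZAR→NZD→CHF: 16.77 × 0.1288 × 0.5396 = 1.16552
NZD→ILS→ZAR→NZD: 2.065 × 3.834 × 0.1288 = 1.01974
TRY→CHF→ZAR→TRY: 0.02848 × 16.77 × 2.068 = 0.98770
TRY→NZD→ILS→TRY: 0.05608 × 2.065 × 8.247 = 0.95505
Maximum is CHF→ZAR→NZD→CHF at 1.1655; arbitrage exists.

1.1655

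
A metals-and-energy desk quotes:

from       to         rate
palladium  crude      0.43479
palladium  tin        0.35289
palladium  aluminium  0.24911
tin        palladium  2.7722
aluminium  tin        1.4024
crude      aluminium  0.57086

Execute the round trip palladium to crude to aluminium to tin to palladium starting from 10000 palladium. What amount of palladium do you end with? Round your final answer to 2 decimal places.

9649.52

10000 palladium × 0.43479 = 4347.9 crude
4347.9 crude × 0.57086 = 2482.042194 aluminium
2482.042194 aluminium × 1.4024 = 3480.8159728656 tin
3480.8159728656 tin × 2.7722 = 9649.51803997801632 palladium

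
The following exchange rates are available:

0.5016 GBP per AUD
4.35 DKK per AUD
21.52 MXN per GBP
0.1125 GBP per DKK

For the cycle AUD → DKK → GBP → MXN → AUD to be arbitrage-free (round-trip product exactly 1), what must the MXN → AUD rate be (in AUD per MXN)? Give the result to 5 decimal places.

Known legs of the cycle: 4.35 × 0.1125 × 21.52 = 10.53135
For no arbitrage the full-cycle product must be 1, so the missing rate is 1 / 10.53135 ≈ 0.0949546.

0.09495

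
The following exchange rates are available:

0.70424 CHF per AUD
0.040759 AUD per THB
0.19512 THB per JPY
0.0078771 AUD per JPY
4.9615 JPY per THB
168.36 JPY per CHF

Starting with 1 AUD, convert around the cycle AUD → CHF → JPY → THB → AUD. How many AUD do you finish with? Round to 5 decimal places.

1 AUD × 0.70424 = 0.70424 CHF
0.70424 CHF × 168.36 = 118.5658464 JPY
118.5658464 JPY × 0.19512 = 23.134567949568 THB
23.134567949568 THB × 0.040759 = 0.942941855056442112 AUD

0.94294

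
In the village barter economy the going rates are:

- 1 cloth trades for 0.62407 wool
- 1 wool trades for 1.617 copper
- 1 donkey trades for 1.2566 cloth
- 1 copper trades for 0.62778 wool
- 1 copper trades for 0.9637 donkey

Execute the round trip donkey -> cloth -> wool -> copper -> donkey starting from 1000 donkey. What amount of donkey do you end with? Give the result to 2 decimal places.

1000 donkey × 1.2566 = 1256.6 cloth
1256.6 cloth × 0.62407 = 784.206362 wool
784.206362 wool × 1.617 = 1268.061687354 copper
1268.061687354 copper × 0.9637 = 1222.0310481030498 donkey

1222.03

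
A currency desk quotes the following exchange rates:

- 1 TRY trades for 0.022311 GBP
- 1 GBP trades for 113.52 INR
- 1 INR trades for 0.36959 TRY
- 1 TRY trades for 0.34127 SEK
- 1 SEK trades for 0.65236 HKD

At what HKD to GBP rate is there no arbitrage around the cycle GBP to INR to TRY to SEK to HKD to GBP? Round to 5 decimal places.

Known legs of the cycle: 113.52 × 0.36959 × 0.34127 × 0.65236 = 9.34067004217872096
For no arbitrage the full-cycle product must be 1, so the missing rate is 1 / 9.34067004217872096 ≈ 0.1070587.

0.10706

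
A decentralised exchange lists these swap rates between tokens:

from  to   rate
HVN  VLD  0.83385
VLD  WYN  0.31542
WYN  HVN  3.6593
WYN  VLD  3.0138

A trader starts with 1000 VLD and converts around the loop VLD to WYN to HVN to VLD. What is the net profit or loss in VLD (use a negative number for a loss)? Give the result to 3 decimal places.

-37.557

1000 VLD × 0.31542 = 315.42 WYN
315.42 WYN × 3.6593 = 1154.216406 HVN
1154.216406 HVN × 0.83385 = 962.4433501431 VLD
Net change: 962.4433501431 − 1000 = -37.5566498569 VLD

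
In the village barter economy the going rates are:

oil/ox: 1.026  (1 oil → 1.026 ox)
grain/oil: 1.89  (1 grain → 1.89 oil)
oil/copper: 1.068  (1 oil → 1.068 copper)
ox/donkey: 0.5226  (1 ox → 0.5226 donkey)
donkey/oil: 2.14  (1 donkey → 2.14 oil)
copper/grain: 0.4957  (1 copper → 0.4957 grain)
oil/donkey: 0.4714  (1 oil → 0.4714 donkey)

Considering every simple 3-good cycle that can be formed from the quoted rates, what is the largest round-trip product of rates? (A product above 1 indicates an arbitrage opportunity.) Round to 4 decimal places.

ox→donkey→oil→ox: 0.5226 × 2.14 × 1.026 = 1.14744
grain→oil→copper→grain: 1.89 × 1.068 × 0.4957 = 1.00058
Maximum is ox→donkey→oil→ox at 1.1474; arbitrage exists.

1.1474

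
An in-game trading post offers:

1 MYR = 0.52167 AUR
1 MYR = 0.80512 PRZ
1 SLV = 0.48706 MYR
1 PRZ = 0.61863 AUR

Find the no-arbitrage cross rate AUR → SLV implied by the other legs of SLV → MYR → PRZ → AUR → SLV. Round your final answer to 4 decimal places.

4.1222

Known legs of the cycle: 0.48706 × 0.80512 × 0.61863 = 0.242590649070336
For no arbitrage the full-cycle product must be 1, so the missing rate is 1 / 0.242590649070336 ≈ 4.122170.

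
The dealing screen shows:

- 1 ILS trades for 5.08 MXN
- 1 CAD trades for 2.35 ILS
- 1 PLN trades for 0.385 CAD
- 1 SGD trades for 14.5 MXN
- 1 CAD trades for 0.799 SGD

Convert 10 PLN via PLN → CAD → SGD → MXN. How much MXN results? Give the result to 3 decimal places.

44.604

10 PLN × 0.385 = 3.85 CAD
3.85 CAD × 0.799 = 3.07615 SGD
3.07615 SGD × 14.5 = 44.604175 MXN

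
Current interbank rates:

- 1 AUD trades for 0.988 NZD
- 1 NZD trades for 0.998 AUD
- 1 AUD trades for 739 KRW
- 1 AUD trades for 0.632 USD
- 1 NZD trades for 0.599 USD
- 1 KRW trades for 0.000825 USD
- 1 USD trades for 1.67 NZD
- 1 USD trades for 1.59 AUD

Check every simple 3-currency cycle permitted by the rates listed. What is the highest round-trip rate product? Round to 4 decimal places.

1.0533

AUD→USD→NZD→AUD: 0.632 × 1.67 × 0.998 = 1.05333
KRW→USD→AUD→KRW: 0.000825 × 1.59 × 739 = 0.96938
AUD→NZD→USD→AUD: 0.988 × 0.599 × 1.59 = 0.94098
Maximum is AUD→USD→NZD→AUD at 1.0533; arbitrage exists.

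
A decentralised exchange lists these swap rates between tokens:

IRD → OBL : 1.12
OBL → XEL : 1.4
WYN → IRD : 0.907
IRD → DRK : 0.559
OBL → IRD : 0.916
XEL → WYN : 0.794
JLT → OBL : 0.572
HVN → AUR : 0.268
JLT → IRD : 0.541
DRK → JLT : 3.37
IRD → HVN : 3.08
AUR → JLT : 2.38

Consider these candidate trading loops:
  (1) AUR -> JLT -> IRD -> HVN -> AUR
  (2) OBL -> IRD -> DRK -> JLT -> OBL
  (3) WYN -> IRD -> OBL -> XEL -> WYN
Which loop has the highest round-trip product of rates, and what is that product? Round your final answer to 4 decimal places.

(1) 2.38 × 0.541 × 3.08 × 0.268 = 1.06282
(2) 0.916 × 0.559 × 3.37 × 0.572 = 0.98704
(3) 0.907 × 1.12 × 1.4 × 0.794 = 1.12921
Highest is cycle (3) at 1.1292 (>1, arbitrage).

1.1292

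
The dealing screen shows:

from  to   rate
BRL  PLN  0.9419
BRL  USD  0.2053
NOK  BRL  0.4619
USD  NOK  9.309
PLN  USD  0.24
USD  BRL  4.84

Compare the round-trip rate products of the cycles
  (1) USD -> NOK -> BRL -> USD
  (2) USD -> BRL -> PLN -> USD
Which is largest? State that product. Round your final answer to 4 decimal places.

1.0941

(1) 9.309 × 0.4619 × 0.2053 = 0.88275
(2) 4.84 × 0.9419 × 0.24 = 1.09411
Highest is cycle (2) at 1.0941 (>1, arbitrage).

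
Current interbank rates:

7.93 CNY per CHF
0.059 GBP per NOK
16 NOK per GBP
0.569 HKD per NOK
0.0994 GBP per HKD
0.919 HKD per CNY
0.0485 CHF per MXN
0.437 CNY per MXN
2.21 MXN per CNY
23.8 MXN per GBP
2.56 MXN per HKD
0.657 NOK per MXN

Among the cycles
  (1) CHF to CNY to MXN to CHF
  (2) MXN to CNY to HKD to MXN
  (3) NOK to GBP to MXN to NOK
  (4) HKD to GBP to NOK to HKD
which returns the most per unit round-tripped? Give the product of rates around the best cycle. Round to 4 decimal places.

1.0281

(1) 7.93 × 2.21 × 0.0485 = 0.84998
(2) 0.437 × 0.919 × 2.56 = 1.02810
(3) 0.059 × 23.8 × 0.657 = 0.92256
(4) 0.0994 × 16 × 0.569 = 0.90494
Highest is cycle (2) at 1.0281 (>1, arbitrage).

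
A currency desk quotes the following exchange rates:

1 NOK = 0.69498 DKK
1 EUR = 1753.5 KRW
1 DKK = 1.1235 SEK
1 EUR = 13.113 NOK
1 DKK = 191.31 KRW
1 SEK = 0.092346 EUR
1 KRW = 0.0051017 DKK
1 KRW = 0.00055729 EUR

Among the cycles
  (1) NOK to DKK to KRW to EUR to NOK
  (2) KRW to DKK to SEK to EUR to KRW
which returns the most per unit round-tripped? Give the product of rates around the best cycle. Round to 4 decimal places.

(1) 0.69498 × 191.31 × 0.00055729 × 13.113 = 0.97161
(2) 0.0051017 × 1.1235 × 0.092346 × 1753.5 = 0.92814
Highest is cycle (1) at 0.9716 (≤1, no arbitrage).

0.9716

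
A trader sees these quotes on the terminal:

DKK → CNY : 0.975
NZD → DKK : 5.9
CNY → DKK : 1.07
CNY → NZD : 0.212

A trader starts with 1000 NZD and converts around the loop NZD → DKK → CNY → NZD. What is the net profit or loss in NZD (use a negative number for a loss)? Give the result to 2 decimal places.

1000 NZD × 5.9 = 5900 DKK
5900 DKK × 0.975 = 5752.5 CNY
5752.5 CNY × 0.212 = 1219.53 NZD
Net change: 1219.53 − 1000 = 219.53 NZD

219.53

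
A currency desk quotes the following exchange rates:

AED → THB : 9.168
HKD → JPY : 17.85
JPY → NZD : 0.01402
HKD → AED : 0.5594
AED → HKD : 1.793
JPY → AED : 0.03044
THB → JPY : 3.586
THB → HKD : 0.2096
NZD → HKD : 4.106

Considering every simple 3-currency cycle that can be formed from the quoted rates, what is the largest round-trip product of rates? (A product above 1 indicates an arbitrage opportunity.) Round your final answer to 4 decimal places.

AED→THB→HKD→AED: 9.168 × 0.2096 × 0.5594 = 1.07495
JPY→NZD→HKD→JPY: 0.01402 × 4.106 × 17.85 = 1.02756
AED→THB→JPY→AED: 9.168 × 3.586 × 0.03044 = 1.00076
AED→HKD→JPY→AED: 1.793 × 17.85 × 0.03044 = 0.97423
Maximum is AED→THB→HKD→AED at 1.0750; arbitrage exists.

1.0750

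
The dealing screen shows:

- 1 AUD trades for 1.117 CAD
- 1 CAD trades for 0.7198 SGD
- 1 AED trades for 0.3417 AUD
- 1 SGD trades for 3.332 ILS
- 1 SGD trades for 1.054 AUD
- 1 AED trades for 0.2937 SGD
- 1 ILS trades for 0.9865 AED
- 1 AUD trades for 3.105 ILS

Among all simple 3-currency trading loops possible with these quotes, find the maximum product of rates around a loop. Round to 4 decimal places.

AED→AUD→ILS→AED: 0.3417 × 3.105 × 0.9865 = 1.04666
AED→SGD→ILS→AED: 0.2937 × 3.332 × 0.9865 = 0.96540
AUD→CAD→SGD→AUD: 1.117 × 0.7198 × 1.054 = 0.84743
Maximum is AED→AUD→ILS→AED at 1.0467; arbitrage exists.

1.0467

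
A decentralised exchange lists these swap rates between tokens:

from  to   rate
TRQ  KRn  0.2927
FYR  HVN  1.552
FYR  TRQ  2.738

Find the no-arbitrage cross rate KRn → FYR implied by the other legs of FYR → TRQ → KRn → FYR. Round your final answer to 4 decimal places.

Known legs of the cycle: 2.738 × 0.2927 = 0.8014126
For no arbitrage the full-cycle product must be 1, so the missing rate is 1 / 0.8014126 ≈ 1.247797.

1.2478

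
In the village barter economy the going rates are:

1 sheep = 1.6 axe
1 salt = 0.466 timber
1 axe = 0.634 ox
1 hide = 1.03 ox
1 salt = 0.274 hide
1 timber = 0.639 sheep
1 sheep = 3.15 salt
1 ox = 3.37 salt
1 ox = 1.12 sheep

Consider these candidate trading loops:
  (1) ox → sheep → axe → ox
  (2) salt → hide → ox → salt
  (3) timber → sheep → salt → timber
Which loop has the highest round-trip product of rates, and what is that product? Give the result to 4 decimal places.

1.1361

(1) 1.12 × 1.6 × 0.634 = 1.13613
(2) 0.274 × 1.03 × 3.37 = 0.95108
(3) 0.639 × 3.15 × 0.466 = 0.93799
Highest is cycle (1) at 1.1361 (>1, arbitrage).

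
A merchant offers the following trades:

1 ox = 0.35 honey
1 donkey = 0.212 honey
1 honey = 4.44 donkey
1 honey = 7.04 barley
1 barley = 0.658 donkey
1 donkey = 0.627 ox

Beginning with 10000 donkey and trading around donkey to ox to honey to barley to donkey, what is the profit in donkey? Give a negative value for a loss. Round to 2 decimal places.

10000 donkey × 0.627 = 6270 ox
6270 ox × 0.35 = 2194.5 honey
2194.5 honey × 7.04 = 15449.28 barley
15449.28 barley × 0.658 = 10165.62624 donkey
Net change: 10165.62624 − 10000 = 165.62624 donkey

165.63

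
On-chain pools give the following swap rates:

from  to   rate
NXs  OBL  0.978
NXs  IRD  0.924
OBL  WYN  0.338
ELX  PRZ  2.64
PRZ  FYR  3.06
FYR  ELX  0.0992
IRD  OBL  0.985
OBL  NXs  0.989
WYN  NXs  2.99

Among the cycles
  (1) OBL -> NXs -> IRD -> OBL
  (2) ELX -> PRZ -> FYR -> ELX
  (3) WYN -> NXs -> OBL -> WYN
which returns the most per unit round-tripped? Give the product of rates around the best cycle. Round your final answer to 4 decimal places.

0.9884

(1) 0.989 × 0.924 × 0.985 = 0.90013
(2) 2.64 × 3.06 × 0.0992 = 0.80138
(3) 2.99 × 0.978 × 0.338 = 0.98839
Highest is cycle (3) at 0.9884 (≤1, no arbitrage).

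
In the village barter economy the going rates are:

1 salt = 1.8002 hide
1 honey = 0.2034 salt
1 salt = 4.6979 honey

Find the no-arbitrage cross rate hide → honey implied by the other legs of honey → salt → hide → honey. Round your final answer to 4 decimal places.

Known legs of the cycle: 0.2034 × 1.8002 = 0.36616068
For no arbitrage the full-cycle product must be 1, so the missing rate is 1 / 0.36616068 ≈ 2.731041.

2.7310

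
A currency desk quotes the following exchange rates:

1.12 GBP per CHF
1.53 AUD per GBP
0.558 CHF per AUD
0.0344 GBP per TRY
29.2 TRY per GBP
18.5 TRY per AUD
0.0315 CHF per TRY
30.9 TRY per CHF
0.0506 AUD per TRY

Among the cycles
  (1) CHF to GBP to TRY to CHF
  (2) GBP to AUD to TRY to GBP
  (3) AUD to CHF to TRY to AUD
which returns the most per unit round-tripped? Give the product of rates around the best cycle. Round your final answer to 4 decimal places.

1.0302

(1) 1.12 × 29.2 × 0.0315 = 1.03018
(2) 1.53 × 18.5 × 0.0344 = 0.97369
(3) 0.558 × 30.9 × 0.0506 = 0.87246
Highest is cycle (1) at 1.0302 (>1, arbitrage).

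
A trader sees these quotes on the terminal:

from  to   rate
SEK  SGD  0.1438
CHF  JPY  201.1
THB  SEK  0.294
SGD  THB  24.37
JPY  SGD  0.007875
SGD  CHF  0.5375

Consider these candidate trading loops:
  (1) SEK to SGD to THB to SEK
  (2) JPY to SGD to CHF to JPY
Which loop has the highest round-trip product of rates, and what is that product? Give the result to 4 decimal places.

1.0303

(1) 0.1438 × 24.37 × 0.294 = 1.03030
(2) 0.007875 × 0.5375 × 201.1 = 0.85122
Highest is cycle (1) at 1.0303 (>1, arbitrage).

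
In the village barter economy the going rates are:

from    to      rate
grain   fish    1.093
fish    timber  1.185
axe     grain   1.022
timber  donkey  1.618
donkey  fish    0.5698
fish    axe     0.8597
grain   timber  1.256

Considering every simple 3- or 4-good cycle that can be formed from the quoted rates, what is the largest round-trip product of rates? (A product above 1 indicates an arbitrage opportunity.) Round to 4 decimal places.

fish→timber→donkey→fish: 1.185 × 1.618 × 0.5698 = 1.09249
fish→axe→grain→fish: 0.8597 × 1.022 × 1.093 = 0.96032
Maximum is fish→timber→donkey→fish at 1.0925; arbitrage exists.

1.0925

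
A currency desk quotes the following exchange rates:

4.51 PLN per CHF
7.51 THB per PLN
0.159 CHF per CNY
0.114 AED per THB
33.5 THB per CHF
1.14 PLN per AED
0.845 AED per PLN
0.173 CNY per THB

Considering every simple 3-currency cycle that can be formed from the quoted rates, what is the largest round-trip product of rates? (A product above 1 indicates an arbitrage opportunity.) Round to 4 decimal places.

AED→PLN→THB→AED: 1.14 × 7.51 × 0.114 = 0.97600
CHF→THB→CNY→CHF: 33.5 × 0.173 × 0.159 = 0.92148
Maximum is AED→PLN→THB→AED at 0.9760; no arbitrage — every cycle loses value.

0.9760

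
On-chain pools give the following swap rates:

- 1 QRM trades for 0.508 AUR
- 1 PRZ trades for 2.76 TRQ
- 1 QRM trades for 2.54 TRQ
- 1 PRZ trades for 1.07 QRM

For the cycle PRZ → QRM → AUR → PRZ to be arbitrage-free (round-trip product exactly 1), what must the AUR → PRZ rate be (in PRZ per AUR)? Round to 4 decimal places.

1.8397

Known legs of the cycle: 1.07 × 0.508 = 0.54356
For no arbitrage the full-cycle product must be 1, so the missing rate is 1 / 0.54356 ≈ 1.839723.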